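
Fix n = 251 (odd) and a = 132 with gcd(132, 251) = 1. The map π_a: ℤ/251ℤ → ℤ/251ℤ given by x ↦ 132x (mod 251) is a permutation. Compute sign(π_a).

Trace 237: π^k(237) = [237, 160, 36, 234, 15, 223, 69] for k=0..6.
The orbit structure of x ↦ 132x mod 251: 2 orbits of sizes [250, 1].
n − c = 251 − 2 = 249; sign = (−1)^249 = -1.
The Jacobi symbol (132|251) = -1 (Zolotarev) agrees.

-1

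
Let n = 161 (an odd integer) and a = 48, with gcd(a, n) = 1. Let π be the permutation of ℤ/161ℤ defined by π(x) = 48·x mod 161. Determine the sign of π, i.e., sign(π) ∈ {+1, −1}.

Start at x=141: 141 → 6 → 127 → 139 → 71 → 27 → 8 → … (one orbit).
The orbit structure of x ↦ 48x mod 161: 12 orbits of sizes [22, 22, 22, 22, 22, 22, 11, 11, 2, 2, 2, 1].
sign(π) = (−1)^{n − #cycles} = (−1)^{161−12} = (−1)^149 = -1.

-1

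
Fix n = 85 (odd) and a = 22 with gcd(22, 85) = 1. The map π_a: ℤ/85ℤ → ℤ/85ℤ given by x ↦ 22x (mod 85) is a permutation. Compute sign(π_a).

Trace 81: π^k(81) = [81, 82, 19, 78, 16, 12, 9] for k=0..6.
Cycle type of π: 16×5 + 4 + 1; total 7 cycles.
With 7 cycles on 85 points, sign = (−1)^{85−7} = +1.
The Jacobi symbol (22|85) = +1 (Zolotarev) agrees.

+1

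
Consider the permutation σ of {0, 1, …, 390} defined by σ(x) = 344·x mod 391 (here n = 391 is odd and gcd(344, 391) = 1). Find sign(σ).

-1

Orbit of 183 under x↦344x: [183, 1, 344, 254]… (length divides ord_391(344)).
104 cycles of lengths [4, 4, 4, 4, 4, 4, 4, 4, 4, 4, 4, 4, 4, 4, 4, 4, 4, 4, 4, 4, 4, 4, 4, 4, 4, 4, 4, 4, 4, 4, 4, 4, 4, 4, 4, 4, 4, 4, 4, 4, 4, 4, 4, 4, 4, 4, 4, 4, 4, 4, 4, 4, 4, 4, 4, 4, 4, 4, 4, 4, 4, 4, 4, 4, 4, 4, 4, 4, 4, 4, 4, 4, 4, 4, 4, 4, 4, 4, 4, 4, 4, 4, 4, 4, 4, 4, 4, 4, 4, 4, 4, 4, 2, 2, 2, 2, 2, 2, 2, 2, 2, 2, 2, 1].
n − c = 391 − 104 = 287; sign = (−1)^287 = -1.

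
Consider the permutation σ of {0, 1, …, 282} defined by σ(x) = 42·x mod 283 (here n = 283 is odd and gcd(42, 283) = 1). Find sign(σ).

+1

Orbit of 64 under x↦42x: [64, 141, 262, 250, 29, 86, 216]… (length divides ord_283(42)).
Cycle lengths of π_42 on ℤ/283ℤ: [47, 47, 47, 47, 47, 47, 1]; 7 cycles in total.
7 cycles on 283: each ℓ→(−1)^(ℓ−1), product (−1)^276 = +1.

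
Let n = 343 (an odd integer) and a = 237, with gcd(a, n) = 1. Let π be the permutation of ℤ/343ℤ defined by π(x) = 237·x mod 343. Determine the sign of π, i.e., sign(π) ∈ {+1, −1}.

-1

Start at x=118: 118 → 183 → 153 → 246 → 335 → 162 → 321 → … (one orbit).
Cycle type of π: 98×3 + 14×3 + 2×3 + 1; total 10 cycles.
10 cycles on 343: each ℓ→(−1)^(ℓ−1), product (−1)^333 = -1.
Check: (237/343) = -1 by Zolotarev.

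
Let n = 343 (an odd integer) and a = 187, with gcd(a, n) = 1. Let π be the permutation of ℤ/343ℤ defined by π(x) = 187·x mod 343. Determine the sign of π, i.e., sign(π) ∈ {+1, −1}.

-1

Orbit of 129 under x↦187x: [129, 113, 208, 137, 237, 72, 87]… (length divides ord_343(187)).
The orbit structure of x ↦ 187x mod 343: 4 orbits of sizes [294, 42, 6, 1].
n − c = 343 − 4 = 339; sign = (−1)^339 = -1.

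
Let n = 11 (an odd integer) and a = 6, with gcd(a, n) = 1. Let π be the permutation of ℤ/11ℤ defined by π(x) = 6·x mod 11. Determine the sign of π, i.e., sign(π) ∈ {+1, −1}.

-1

Trace 7: π^k(7) = [7, 9, 10, 5, 8, 4, 2] for k=0..6.
Cycle lengths of π_6 on ℤ/11ℤ: [10, 1]; 2 cycles in total.
n − c = 11 − 2 = 9; sign = (−1)^9 = -1.
Via Zolotarev, sign(π_{6}) = (6|11) = -1.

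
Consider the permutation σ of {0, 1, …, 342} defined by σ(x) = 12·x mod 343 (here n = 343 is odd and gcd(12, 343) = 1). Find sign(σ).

-1

Start at x=149: 149 → 73 → 190 → 222 → 263 → 69 → 142 → … (one orbit).
Decompose π into cycles: lengths [294, 42, 6, 1] (4 cycles, including the fixed point 0).
sign(π) = (−1)^{n − #cycles} = (−1)^{343−4} = (−1)^339 = -1.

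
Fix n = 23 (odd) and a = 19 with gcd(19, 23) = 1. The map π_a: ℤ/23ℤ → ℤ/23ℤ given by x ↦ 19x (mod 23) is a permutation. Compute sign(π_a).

-1

Start at x=20: 20 → 12 → 21 → 8 → 14 → 13 → 17 → … (one orbit).
Cycle type of π: 22 + 1; total 2 cycles.
Σ(ℓ_i−1) = 23−2 = 21; sign = (−1)^21 = -1.
Zolotarev: (19|23) = -1, matching the cycle-count sign.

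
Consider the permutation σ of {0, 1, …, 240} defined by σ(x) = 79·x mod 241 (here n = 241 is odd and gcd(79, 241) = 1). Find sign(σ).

+1

Trace 216: π^k(216) = [216, 194, 143, 211, 40, 27, 205] for k=0..6.
The orbit structure of x ↦ 79x mod 241: 7 orbits of sizes [40, 40, 40, 40, 40, 40, 1].
n − c = 241 − 7 = 234; sign = (−1)^234 = +1.
Zolotarev: (79|241) = +1, matching the cycle-count sign.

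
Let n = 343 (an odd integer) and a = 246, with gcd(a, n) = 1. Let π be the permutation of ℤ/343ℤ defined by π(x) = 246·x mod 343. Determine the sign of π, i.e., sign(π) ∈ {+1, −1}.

Start at x=197: 197 → 99 → 1 → 246 → 148 → 50 → 295 → 197 (one orbit).
The orbit structure of x ↦ 246x mod 343: 91 orbits of sizes [7, 7, 7, 7, 7, 7, 7, 7, 7, 7, 7, 7, 7, 7, 7, 7, 7, 7, 7, 7, 7, 7, 7, 7, 7, 7, 7, 7, 7, 7, 7, 7, 7, 7, 7, 7, 7, 7, 7, 7, 7, 7, 1, 1, 1, 1, 1, 1, 1, 1, 1, 1, 1, 1, 1, 1, 1, 1, 1, 1, 1, 1, 1, 1, 1, 1, 1, 1, 1, 1, 1, 1, 1, 1, 1, 1, 1, 1, 1, 1, 1, 1, 1, 1, 1, 1, 1, 1, 1, 1, 1].
sign(π) = (−1)^{n − #cycles} = (−1)^{343−91} = (−1)^252 = +1.

+1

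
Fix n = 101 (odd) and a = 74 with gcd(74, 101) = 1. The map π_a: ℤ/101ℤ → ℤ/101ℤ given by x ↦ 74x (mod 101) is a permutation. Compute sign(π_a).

Start at x=65: 65 → 63 → 16 → 73 → 49 → 91 → 68 → … (one orbit).
Decompose π into cycles: lengths [100, 1] (2 cycles, including the fixed point 0).
n − c = 101 − 2 = 99; sign = (−1)^99 = -1.
The Jacobi symbol (74|101) = -1 (Zolotarev) agrees.

-1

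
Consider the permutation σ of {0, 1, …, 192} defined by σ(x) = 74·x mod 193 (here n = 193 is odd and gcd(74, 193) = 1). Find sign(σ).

-1

Start at x=192: 192 → 119 → 121 → 76 → 27 → 68 → 14 → … (one orbit).
Decompose π into cycles: lengths [64, 64, 64, 1] (4 cycles, including the fixed point 0).
n − c = 193 − 4 = 189; sign = (−1)^189 = -1.
Check: (74/193) = -1 by Zolotarev.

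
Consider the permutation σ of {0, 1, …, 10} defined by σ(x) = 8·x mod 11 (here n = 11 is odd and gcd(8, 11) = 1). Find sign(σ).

Start at x=3: 3 → 2 → 5 → 7 → 1 → 8 → 9 → … (one orbit).
Cycle type of π: 10 + 1; total 2 cycles.
n − c = 11 − 2 = 9; sign = (−1)^9 = -1.

-1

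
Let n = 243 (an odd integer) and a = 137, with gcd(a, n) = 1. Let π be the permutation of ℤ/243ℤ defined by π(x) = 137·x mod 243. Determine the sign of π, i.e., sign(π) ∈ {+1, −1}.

Orbit of 220 under x↦137x: [220, 8, 124, 221, 145, 182, 148]… (length divides ord_243(137)).
Cycle lengths of π_137 on ℤ/243ℤ: [162, 54, 18, 6, 2, 1]; 6 cycles in total.
6 cycles on 243: each ℓ→(−1)^(ℓ−1), product (−1)^237 = -1.
(137|243)_J = -1 (Zolotarev's lemma cross-check).

-1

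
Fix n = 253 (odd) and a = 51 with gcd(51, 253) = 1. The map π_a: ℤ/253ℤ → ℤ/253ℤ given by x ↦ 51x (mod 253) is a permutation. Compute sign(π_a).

Orbit of 237 under x↦51x: [237, 196, 129, 1, 51, 71, 79]… (length divides ord_253(51)).
Cycle lengths of π_51 on ℤ/253ℤ: [110, 110, 22, 10, 1]; 5 cycles in total.
5 cycles on 253: each ℓ→(−1)^(ℓ−1), product (−1)^248 = +1.
Zolotarev: (51|253) = +1, matching the cycle-count sign.

+1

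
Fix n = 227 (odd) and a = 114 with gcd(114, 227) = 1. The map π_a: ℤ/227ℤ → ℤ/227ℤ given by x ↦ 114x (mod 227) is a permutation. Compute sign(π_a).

Orbit of 192 under x↦114x: [192, 96, 48, 24, 12, 6, 3]… (length divides ord_227(114)).
2 cycles of lengths [226, 1].
With 2 cycles on 227 points, sign = (−1)^{227−2} = -1.
The Jacobi symbol (114|227) = -1 (Zolotarev) agrees.

-1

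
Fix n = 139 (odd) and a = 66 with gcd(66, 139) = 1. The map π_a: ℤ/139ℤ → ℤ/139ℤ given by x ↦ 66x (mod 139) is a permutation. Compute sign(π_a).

+1

Trace 55: π^k(55) = [55, 16, 83, 57, 9, 38, 6] for k=0..6.
Cycle lengths of π_66 on ℤ/139ℤ: [69, 69, 1]; 3 cycles in total.
139 − 3 = 136 transpositions; sign(π) = (−1)^136 = +1.
(66|139)_J = +1 (Zolotarev's lemma cross-check).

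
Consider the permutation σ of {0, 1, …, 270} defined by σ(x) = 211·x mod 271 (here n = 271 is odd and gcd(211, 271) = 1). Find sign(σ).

Orbit of 238 under x↦211x: [238, 83, 169, 158, 5, 242, 114]… (length divides ord_271(211)).
11 cycles of lengths [27, 27, 27, 27, 27, 27, 27, 27, 27, 27, 1].
sign(π) = (−1)^{n − #cycles} = (−1)^{271−11} = (−1)^260 = +1.

+1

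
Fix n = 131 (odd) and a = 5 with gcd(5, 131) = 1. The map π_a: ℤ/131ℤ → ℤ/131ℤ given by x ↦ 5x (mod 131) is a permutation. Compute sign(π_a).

+1

Trace 46: π^k(46) = [46, 99, 102, 117, 61, 43, 84] for k=0..6.
Cycle lengths of π_5 on ℤ/131ℤ: [65, 65, 1]; 3 cycles in total.
Σ(ℓ_i−1) = 131−3 = 128; sign = (−1)^128 = +1.
Zolotarev: (5|131) = +1, matching the cycle-count sign.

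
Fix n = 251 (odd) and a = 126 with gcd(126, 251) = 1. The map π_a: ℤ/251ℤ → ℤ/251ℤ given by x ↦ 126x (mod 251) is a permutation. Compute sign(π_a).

-1

Trace 126: π^k(126) = [126, 63, 157, 204, 102, 51, 151] for k=0..6.
The orbit structure of x ↦ 126x mod 251: 6 orbits of sizes [50, 50, 50, 50, 50, 1].
sign(π) = (−1)^{n − #cycles} = (−1)^{251−6} = (−1)^245 = -1.
(126|251)_J = -1 (Zolotarev's lemma cross-check).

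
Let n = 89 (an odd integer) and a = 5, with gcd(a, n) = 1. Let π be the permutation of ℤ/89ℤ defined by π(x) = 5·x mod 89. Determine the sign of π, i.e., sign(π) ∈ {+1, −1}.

+1

Start at x=81: 81 → 49 → 67 → 68 → 73 → 9 → 45 → … (one orbit).
Cycle lengths of π_5 on ℤ/89ℤ: [44, 44, 1]; 3 cycles in total.
3 cycles on 89: each ℓ→(−1)^(ℓ−1), product (−1)^86 = +1.
Via Zolotarev, sign(π_{5}) = (5|89) = +1.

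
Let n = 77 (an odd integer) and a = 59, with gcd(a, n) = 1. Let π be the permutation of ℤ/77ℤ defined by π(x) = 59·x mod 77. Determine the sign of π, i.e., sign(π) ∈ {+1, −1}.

Orbit of 3 under x↦59x: [3, 23, 48, 60, 75, 36, 45]… (length divides ord_77(59)).
6 cycles of lengths [30, 30, 6, 5, 5, 1].
6 cycles on 77: each ℓ→(−1)^(ℓ−1), product (−1)^71 = -1.

-1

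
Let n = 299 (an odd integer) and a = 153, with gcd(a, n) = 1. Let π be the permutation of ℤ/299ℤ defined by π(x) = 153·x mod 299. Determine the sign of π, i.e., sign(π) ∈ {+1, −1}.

-1

Start at x=1: 1 → 153 → 87 → 155 → 94 → 30 → 105 → … (one orbit).
The orbit structure of x ↦ 153x mod 299: 8 orbits of sizes [66, 66, 66, 66, 22, 6, 6, 1].
With 8 cycles on 299 points, sign = (−1)^{299−8} = -1.
The Jacobi symbol (153|299) = -1 (Zolotarev) agrees.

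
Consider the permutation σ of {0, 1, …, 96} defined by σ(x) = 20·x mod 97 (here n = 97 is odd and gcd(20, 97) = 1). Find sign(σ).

-1

Orbit of 50 under x↦20x: [50, 30, 18, 69, 22, 52, 70]… (length divides ord_97(20)).
4 cycles of lengths [32, 32, 32, 1].
sign(π) = (−1)^{n − #cycles} = (−1)^{97−4} = (−1)^93 = -1.
Check: (20/97) = -1 by Zolotarev.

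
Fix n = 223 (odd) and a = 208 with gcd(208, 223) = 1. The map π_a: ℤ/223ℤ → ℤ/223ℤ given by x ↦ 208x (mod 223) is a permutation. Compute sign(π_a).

-1

Start at x=167: 167 → 171 → 111 → 119 → 222 → 15 → 221 → … (one orbit).
Cycle lengths of π_208 on ℤ/223ℤ: [74, 74, 74, 1]; 4 cycles in total.
223 − 4 = 219 transpositions; sign(π) = (−1)^219 = -1.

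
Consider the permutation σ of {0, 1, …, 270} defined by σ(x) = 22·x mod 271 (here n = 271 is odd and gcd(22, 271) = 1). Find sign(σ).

Trace 16: π^k(16) = [16, 81, 156, 180, 166, 129, 128] for k=0..6.
Cycle type of π: 135×2 + 1; total 3 cycles.
3 cycles on 271: each ℓ→(−1)^(ℓ−1), product (−1)^268 = +1.
Check: (22/271) = +1 by Zolotarev.

+1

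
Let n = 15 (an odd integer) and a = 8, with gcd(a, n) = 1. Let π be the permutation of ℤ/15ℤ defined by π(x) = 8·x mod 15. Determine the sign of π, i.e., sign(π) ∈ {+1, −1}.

Orbit of 1 under x↦8x: [1, 8, 4, 2]… (length divides ord_15(8)).
Cycle lengths of π_8 on ℤ/15ℤ: [4, 4, 4, 2, 1]; 5 cycles in total.
n − c = 15 − 5 = 10; sign = (−1)^10 = +1.

+1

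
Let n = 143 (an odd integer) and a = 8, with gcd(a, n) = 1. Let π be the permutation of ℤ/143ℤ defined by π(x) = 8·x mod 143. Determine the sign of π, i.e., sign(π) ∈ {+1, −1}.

Orbit of 96 under x↦8x: [96, 53, 138, 103, 109, 14, 112]… (length divides ord_143(8)).
Cycle type of π: 20×6 + 10 + 4×3 + 1; total 11 cycles.
143 − 11 = 132 transpositions; sign(π) = (−1)^132 = +1.

+1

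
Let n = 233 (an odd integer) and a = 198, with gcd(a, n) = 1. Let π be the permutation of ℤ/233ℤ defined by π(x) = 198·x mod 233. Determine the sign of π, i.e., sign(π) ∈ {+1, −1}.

-1

Start at x=173: 173 → 3 → 128 → 180 → 224 → 82 → 159 → … (one orbit).
Cycle type of π: 232 + 1; total 2 cycles.
233 − 2 = 231 transpositions; sign(π) = (−1)^231 = -1.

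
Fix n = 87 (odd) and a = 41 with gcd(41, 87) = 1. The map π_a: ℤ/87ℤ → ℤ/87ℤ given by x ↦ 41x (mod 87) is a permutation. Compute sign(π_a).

+1

Orbit of 17 under x↦41x: [17, 1, 41, 28]… (length divides ord_87(41)).
Cycle type of π: 4×21 + 2 + 1; total 23 cycles.
With 23 cycles on 87 points, sign = (−1)^{87−23} = +1.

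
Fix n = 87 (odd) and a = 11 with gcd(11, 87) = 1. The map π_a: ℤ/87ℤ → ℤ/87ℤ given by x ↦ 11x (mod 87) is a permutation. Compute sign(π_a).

Trace 14: π^k(14) = [14, 67, 41, 16, 2, 22, 68] for k=0..6.
π_11 has 5 disjoint cycles with lengths [28, 28, 28, 2, 1] on {0,…,86}.
Σ(ℓ_i−1) = 87−5 = 82; sign = (−1)^82 = +1.

+1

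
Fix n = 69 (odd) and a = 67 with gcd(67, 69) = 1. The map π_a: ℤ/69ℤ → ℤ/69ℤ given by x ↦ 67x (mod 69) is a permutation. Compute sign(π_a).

-1

Start at x=4: 4 → 61 → 16 → 37 → 64 → 10 → 49 → … (one orbit).
π_67 has 6 disjoint cycles with lengths [22, 22, 22, 1, 1, 1] on {0,…,68}.
Σ(ℓ_i−1) = 69−6 = 63; sign = (−1)^63 = -1.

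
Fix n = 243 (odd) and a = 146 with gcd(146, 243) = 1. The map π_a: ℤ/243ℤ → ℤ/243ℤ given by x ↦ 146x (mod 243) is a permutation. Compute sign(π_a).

-1

Orbit of 166 under x↦146x: [166, 179, 133, 221, 190, 38, 202]… (length divides ord_243(146)).
6 cycles of lengths [162, 54, 18, 6, 2, 1].
With 6 cycles on 243 points, sign = (−1)^{243−6} = -1.
Check: (146/243) = -1 by Zolotarev.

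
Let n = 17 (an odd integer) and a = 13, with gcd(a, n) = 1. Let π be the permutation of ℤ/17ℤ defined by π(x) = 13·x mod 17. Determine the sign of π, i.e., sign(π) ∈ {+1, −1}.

+1

Trace 16: π^k(16) = [16, 4, 1, 13] for k=0..3.
Decompose π into cycles: lengths [4, 4, 4, 4, 1] (5 cycles, including the fixed point 0).
sign(π) = (−1)^{n − #cycles} = (−1)^{17−5} = (−1)^12 = +1.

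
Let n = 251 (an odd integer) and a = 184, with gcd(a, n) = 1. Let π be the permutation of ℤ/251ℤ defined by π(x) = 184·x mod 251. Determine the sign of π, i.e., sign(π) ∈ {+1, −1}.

-1

Trace 28: π^k(28) = [28, 132, 192, 188, 205, 70, 79] for k=0..6.
2 cycles of lengths [250, 1].
With 2 cycles on 251 points, sign = (−1)^{251−2} = -1.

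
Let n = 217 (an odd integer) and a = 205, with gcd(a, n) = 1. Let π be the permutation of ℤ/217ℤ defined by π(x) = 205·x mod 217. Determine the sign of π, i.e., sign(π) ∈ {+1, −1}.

+1

Trace 64: π^k(64) = [64, 100, 102, 78, 149, 165, 190] for k=0..6.
π_205 has 17 disjoint cycles with lengths [15, 15, 15, 15, 15, 15, 15, 15, 15, 15, 15, 15, 15, 15, 3, 3, 1] on {0,…,216}.
With 17 cycles on 217 points, sign = (−1)^{217−17} = +1.
Check: (205/217) = +1 by Zolotarev.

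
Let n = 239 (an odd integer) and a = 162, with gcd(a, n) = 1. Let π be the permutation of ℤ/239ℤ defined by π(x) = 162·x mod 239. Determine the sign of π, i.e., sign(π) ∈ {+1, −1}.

Orbit of 17 under x↦162x: [17, 125, 174, 225, 122, 166, 124]… (length divides ord_239(162)).
The orbit structure of x ↦ 162x mod 239: 3 orbits of sizes [119, 119, 1].
n − c = 239 − 3 = 236; sign = (−1)^236 = +1.

+1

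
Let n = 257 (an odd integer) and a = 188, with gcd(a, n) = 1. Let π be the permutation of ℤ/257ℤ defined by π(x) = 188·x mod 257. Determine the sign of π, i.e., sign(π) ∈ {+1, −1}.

Trace 127: π^k(127) = [127, 232, 183, 223, 33, 36, 86] for k=0..6.
Decompose π into cycles: lengths [256, 1] (2 cycles, including the fixed point 0).
257 − 2 = 255 transpositions; sign(π) = (−1)^255 = -1.

-1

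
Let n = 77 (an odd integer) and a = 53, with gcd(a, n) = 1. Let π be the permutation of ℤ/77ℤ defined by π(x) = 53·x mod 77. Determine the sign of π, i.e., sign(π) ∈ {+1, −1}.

+1

Trace 1: π^k(1) = [1, 53, 37, 36, 60, 23, 64] for k=0..6.
Cycle lengths of π_53 on ℤ/77ℤ: [15, 15, 15, 15, 5, 5, 3, 3, 1]; 9 cycles in total.
With 9 cycles on 77 points, sign = (−1)^{77−9} = +1.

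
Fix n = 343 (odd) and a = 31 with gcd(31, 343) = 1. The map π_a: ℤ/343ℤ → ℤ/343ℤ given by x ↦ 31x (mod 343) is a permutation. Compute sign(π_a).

Trace 166: π^k(166) = [166, 1, 31, 275, 293, 165, 313] for k=0..6.
Cycle lengths of π_31 on ℤ/343ℤ: [42, 42, 42, 42, 42, 42, 42, 6, 6, 6, 6, 6, 6, 6, 6, 1]; 16 cycles in total.
16 cycles on 343: each ℓ→(−1)^(ℓ−1), product (−1)^327 = -1.

-1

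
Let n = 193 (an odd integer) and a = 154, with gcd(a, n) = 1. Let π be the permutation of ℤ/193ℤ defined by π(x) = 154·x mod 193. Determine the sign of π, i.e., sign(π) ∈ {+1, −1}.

Trace 104: π^k(104) = [104, 190, 117, 69, 11, 150, 133] for k=0..6.
The orbit structure of x ↦ 154x mod 193: 4 orbits of sizes [64, 64, 64, 1].
Σ(ℓ_i−1) = 193−4 = 189; sign = (−1)^189 = -1.

-1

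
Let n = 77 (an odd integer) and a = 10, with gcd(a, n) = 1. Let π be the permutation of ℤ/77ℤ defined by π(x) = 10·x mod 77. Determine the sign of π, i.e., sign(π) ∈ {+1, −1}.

+1

Trace 10: π^k(10) = [10, 23, 76, 67, 54, 1] for k=0..5.
Cycle type of π: 6×11 + 2×5 + 1; total 17 cycles.
sign(π) = (−1)^{n − #cycles} = (−1)^{77−17} = (−1)^60 = +1.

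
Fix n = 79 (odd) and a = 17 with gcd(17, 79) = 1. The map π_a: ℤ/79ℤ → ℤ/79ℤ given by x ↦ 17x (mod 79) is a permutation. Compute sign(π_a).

-1

Trace 58: π^k(58) = [58, 38, 14, 1, 17, 52, 15] for k=0..6.
Cycle type of π: 26×3 + 1; total 4 cycles.
79 − 4 = 75 transpositions; sign(π) = (−1)^75 = -1.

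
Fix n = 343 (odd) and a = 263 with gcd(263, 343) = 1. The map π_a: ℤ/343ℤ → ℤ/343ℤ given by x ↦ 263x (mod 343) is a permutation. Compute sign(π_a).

+1

Start at x=148: 148 → 165 → 177 → 246 → 214 → 30 → 1 → … (one orbit).
31 cycles of lengths [21, 21, 21, 21, 21, 21, 21, 21, 21, 21, 21, 21, 21, 21, 3, 3, 3, 3, 3, 3, 3, 3, 3, 3, 3, 3, 3, 3, 3, 3, 1].
31 cycles on 343: each ℓ→(−1)^(ℓ−1), product (−1)^312 = +1.
(263|343)_J = +1 (Zolotarev's lemma cross-check).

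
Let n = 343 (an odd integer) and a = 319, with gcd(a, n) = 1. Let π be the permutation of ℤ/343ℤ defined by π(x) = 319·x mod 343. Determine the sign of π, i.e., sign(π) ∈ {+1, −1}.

Orbit of 116 under x↦319x: [116, 303, 274, 284, 44, 316, 305]… (length divides ord_343(319)).
π_319 has 7 disjoint cycles with lengths [147, 147, 21, 21, 3, 3, 1] on {0,…,342}.
343 − 7 = 336 transpositions; sign(π) = (−1)^336 = +1.

+1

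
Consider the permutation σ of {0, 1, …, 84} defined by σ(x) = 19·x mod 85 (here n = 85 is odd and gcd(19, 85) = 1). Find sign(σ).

+1

Start at x=19: 19 → 21 → 59 → 16 → 49 → 81 → 9 → … (one orbit).
Decompose π into cycles: lengths [8, 8, 8, 8, 8, 8, 8, 8, 8, 8, 2, 2, 1] (13 cycles, including the fixed point 0).
Σ(ℓ_i−1) = 85−13 = 72; sign = (−1)^72 = +1.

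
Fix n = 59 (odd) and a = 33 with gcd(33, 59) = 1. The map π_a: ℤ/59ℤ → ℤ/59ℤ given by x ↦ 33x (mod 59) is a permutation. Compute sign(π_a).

Trace 6: π^k(6) = [6, 21, 44, 36, 8, 28, 39] for k=0..6.
Cycle type of π: 58 + 1; total 2 cycles.
59 − 2 = 57 transpositions; sign(π) = (−1)^57 = -1.
(33|59)_J = -1 (Zolotarev's lemma cross-check).

-1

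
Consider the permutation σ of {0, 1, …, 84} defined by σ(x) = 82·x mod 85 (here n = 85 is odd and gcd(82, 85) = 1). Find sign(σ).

+1

Start at x=28: 28 → 1 → 82 → 9 → 58 → 81 → 12 → … (one orbit).
Cycle lengths of π_82 on ℤ/85ℤ: [16, 16, 16, 16, 16, 4, 1]; 7 cycles in total.
85 − 7 = 78 transpositions; sign(π) = (−1)^78 = +1.
The Jacobi symbol (82|85) = +1 (Zolotarev) agrees.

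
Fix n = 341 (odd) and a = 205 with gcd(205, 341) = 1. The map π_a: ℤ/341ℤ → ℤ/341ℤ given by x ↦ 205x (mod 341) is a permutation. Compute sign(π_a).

Orbit of 314 under x↦205x: [314, 262, 173, 1, 205, 82, 101]… (length divides ord_341(205)).
Cycle type of π: 30×10 + 15×2 + 10 + 1; total 14 cycles.
With 14 cycles on 341 points, sign = (−1)^{341−14} = -1.

-1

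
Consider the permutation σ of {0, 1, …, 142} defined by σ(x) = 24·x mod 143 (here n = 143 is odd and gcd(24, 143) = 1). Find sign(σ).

+1

Start at x=84: 84 → 14 → 50 → 56 → 57 → 81 → 85 → … (one orbit).
The orbit structure of x ↦ 24x mod 143: 5 orbits of sizes [60, 60, 12, 10, 1].
With 5 cycles on 143 points, sign = (−1)^{143−5} = +1.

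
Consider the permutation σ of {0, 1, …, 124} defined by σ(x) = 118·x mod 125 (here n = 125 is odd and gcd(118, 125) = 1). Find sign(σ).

-1

Orbit of 101 under x↦118x: [101, 43, 74, 107, 1, 118, 49]… (length divides ord_125(118)).
Cycle lengths of π_118 on ℤ/125ℤ: [20, 20, 20, 20, 20, 4, 4, 4, 4, 4, 4, 1]; 12 cycles in total.
12 cycles on 125: each ℓ→(−1)^(ℓ−1), product (−1)^113 = -1.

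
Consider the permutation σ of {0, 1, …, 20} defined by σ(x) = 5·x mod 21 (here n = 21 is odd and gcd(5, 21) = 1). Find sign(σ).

Orbit of 5 under x↦5x: [5, 4, 20, 16, 17, 1]… (length divides ord_21(5)).
π_5 has 5 disjoint cycles with lengths [6, 6, 6, 2, 1] on {0,…,20}.
21 − 5 = 16 transpositions; sign(π) = (−1)^16 = +1.
The Jacobi symbol (5|21) = +1 (Zolotarev) agrees.

+1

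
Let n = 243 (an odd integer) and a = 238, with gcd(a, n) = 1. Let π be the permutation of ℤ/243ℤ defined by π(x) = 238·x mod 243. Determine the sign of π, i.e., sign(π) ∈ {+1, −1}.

+1

Orbit of 178 under x↦238x: [178, 82, 76, 106, 199, 220, 115]… (length divides ord_243(238)).
11 cycles of lengths [81, 81, 27, 27, 9, 9, 3, 3, 1, 1, 1].
With 11 cycles on 243 points, sign = (−1)^{243−11} = +1.
Via Zolotarev, sign(π_{238}) = (238|243) = +1.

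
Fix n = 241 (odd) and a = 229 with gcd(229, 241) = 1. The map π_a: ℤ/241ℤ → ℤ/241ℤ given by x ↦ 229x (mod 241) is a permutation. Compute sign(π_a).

+1

Orbit of 96 under x↦229x: [96, 53, 87, 161, 237, 48, 147]… (length divides ord_241(229)).
π_229 has 3 disjoint cycles with lengths [120, 120, 1] on {0,…,240}.
Σ(ℓ_i−1) = 241−3 = 238; sign = (−1)^238 = +1.
Check: (229/241) = +1 by Zolotarev.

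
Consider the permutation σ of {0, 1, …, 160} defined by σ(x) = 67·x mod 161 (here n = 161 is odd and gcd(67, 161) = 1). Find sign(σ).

-1

Trace 155: π^k(155) = [155, 81, 114, 71, 88, 100, 99] for k=0..6.
6 cycles of lengths [66, 66, 22, 3, 3, 1].
With 6 cycles on 161 points, sign = (−1)^{161−6} = -1.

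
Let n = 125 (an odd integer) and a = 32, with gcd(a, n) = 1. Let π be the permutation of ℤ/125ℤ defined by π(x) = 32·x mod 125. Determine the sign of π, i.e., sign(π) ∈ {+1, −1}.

-1

Orbit of 93 under x↦32x: [93, 101, 107, 49, 68, 51, 7]… (length divides ord_125(32)).
Cycle lengths of π_32 on ℤ/125ℤ: [20, 20, 20, 20, 20, 4, 4, 4, 4, 4, 4, 1]; 12 cycles in total.
12 cycles on 125: each ℓ→(−1)^(ℓ−1), product (−1)^113 = -1.
Zolotarev: (32|125) = -1, matching the cycle-count sign.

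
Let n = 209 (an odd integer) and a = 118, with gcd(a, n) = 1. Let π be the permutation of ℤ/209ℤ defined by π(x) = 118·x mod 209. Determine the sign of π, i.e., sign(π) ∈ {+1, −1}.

-1

Start at x=30: 30 → 196 → 138 → 191 → 175 → 168 → 178 → … (one orbit).
Cycle type of π: 90×2 + 10 + 9×2 + 1; total 6 cycles.
6 cycles on 209: each ℓ→(−1)^(ℓ−1), product (−1)^203 = -1.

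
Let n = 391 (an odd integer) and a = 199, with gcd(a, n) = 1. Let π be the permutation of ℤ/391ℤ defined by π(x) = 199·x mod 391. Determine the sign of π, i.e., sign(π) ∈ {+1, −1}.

+1

Trace 226: π^k(226) = [226, 9, 227, 208, 337, 202, 316] for k=0..6.
π_199 has 5 disjoint cycles with lengths [176, 176, 22, 16, 1] on {0,…,390}.
n − c = 391 − 5 = 386; sign = (−1)^386 = +1.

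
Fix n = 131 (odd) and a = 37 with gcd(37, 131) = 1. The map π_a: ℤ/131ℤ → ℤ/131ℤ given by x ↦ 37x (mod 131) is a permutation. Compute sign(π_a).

Trace 79: π^k(79) = [79, 41, 76, 61, 30, 62, 67] for k=0..6.
π_37 has 2 disjoint cycles with lengths [130, 1] on {0,…,130}.
2 cycles on 131: each ℓ→(−1)^(ℓ−1), product (−1)^129 = -1.

-1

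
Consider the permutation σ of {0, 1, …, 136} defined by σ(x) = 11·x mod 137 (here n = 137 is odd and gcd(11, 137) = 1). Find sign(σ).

+1

Trace 115: π^k(115) = [115, 32, 78, 36, 122, 109, 103] for k=0..6.
Cycle lengths of π_11 on ℤ/137ℤ: [68, 68, 1]; 3 cycles in total.
With 3 cycles on 137 points, sign = (−1)^{137−3} = +1.
Check: (11/137) = +1 by Zolotarev.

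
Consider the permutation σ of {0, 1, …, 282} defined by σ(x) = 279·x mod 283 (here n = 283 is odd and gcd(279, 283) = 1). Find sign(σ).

-1

Start at x=106: 106 → 142 → 281 → 8 → 251 → 128 → 54 → … (one orbit).
Cycle lengths of π_279 on ℤ/283ℤ: [94, 94, 94, 1]; 4 cycles in total.
With 4 cycles on 283 points, sign = (−1)^{283−4} = -1.
Zolotarev: (279|283) = -1, matching the cycle-count sign.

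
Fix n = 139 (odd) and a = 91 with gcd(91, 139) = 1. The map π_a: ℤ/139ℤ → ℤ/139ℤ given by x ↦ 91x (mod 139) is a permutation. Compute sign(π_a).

+1

Trace 45: π^k(45) = [45, 64, 125, 116, 131, 106, 55] for k=0..6.
7 cycles of lengths [23, 23, 23, 23, 23, 23, 1].
With 7 cycles on 139 points, sign = (−1)^{139−7} = +1.
Zolotarev: (91|139) = +1, matching the cycle-count sign.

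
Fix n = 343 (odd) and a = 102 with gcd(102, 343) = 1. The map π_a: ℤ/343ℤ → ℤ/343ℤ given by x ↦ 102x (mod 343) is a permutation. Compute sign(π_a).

Start at x=326: 326 → 324 → 120 → 235 → 303 → 36 → 242 → … (one orbit).
The orbit structure of x ↦ 102x mod 343: 7 orbits of sizes [147, 147, 21, 21, 3, 3, 1].
n − c = 343 − 7 = 336; sign = (−1)^336 = +1.

+1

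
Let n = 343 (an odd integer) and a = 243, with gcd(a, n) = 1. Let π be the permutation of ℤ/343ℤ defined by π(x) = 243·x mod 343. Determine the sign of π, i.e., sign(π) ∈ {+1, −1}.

-1

Trace 39: π^k(39) = [39, 216, 9, 129, 134, 320, 242] for k=0..6.
Cycle lengths of π_243 on ℤ/343ℤ: [294, 42, 6, 1]; 4 cycles in total.
sign(π) = (−1)^{n − #cycles} = (−1)^{343−4} = (−1)^339 = -1.
Via Zolotarev, sign(π_{243}) = (243|343) = -1.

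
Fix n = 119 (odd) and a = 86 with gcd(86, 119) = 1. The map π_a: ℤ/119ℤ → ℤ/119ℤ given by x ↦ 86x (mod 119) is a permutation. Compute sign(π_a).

Start at x=1: 1 → 86 → 18 → 1 (one orbit).
The orbit structure of x ↦ 86x mod 119: 51 orbits of sizes [3, 3, 3, 3, 3, 3, 3, 3, 3, 3, 3, 3, 3, 3, 3, 3, 3, 3, 3, 3, 3, 3, 3, 3, 3, 3, 3, 3, 3, 3, 3, 3, 3, 3, 1, 1, 1, 1, 1, 1, 1, 1, 1, 1, 1, 1, 1, 1, 1, 1, 1].
With 51 cycles on 119 points, sign = (−1)^{119−51} = +1.
(86|119)_J = +1 (Zolotarev's lemma cross-check).

+1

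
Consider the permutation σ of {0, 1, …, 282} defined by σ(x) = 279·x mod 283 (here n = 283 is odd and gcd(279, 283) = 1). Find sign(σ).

Start at x=205: 205 → 29 → 167 → 181 → 125 → 66 → 19 → … (one orbit).
Cycle type of π: 94×3 + 1; total 4 cycles.
sign(π) = (−1)^{n − #cycles} = (−1)^{283−4} = (−1)^279 = -1.
The Jacobi symbol (279|283) = -1 (Zolotarev) agrees.

-1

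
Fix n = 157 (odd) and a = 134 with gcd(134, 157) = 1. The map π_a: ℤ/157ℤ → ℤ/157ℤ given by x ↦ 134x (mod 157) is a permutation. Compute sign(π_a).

Trace 90: π^k(90) = [90, 128, 39, 45, 64, 98, 101] for k=0..6.
The orbit structure of x ↦ 134x mod 157: 4 orbits of sizes [52, 52, 52, 1].
157 − 4 = 153 transpositions; sign(π) = (−1)^153 = -1.

-1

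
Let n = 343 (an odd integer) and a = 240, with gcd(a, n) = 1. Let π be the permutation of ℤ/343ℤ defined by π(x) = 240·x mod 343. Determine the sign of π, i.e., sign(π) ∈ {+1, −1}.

Trace 8: π^k(8) = [8, 205, 151, 225, 149, 88, 197] for k=0..6.
Cycle type of π: 147×2 + 21×2 + 3×2 + 1; total 7 cycles.
Σ(ℓ_i−1) = 343−7 = 336; sign = (−1)^336 = +1.
Zolotarev: (240|343) = +1, matching the cycle-count sign.

+1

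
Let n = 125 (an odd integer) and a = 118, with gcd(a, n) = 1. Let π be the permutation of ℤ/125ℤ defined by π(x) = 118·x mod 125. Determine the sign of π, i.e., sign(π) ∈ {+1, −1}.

Trace 82: π^k(82) = [82, 51, 18, 124, 7, 76, 93] for k=0..6.
Cycle lengths of π_118 on ℤ/125ℤ: [20, 20, 20, 20, 20, 4, 4, 4, 4, 4, 4, 1]; 12 cycles in total.
n − c = 125 − 12 = 113; sign = (−1)^113 = -1.

-1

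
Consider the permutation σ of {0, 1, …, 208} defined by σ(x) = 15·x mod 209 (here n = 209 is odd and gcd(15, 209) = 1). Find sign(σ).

Trace 207: π^k(207) = [207, 179, 177, 147, 115, 53, 168] for k=0..6.
Cycle type of π: 90×2 + 18 + 5×2 + 1; total 6 cycles.
Σ(ℓ_i−1) = 209−6 = 203; sign = (−1)^203 = -1.
Via Zolotarev, sign(π_{15}) = (15|209) = -1.

-1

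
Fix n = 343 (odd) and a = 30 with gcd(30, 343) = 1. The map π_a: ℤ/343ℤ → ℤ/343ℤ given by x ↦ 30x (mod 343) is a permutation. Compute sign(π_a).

+1

Orbit of 50 under x↦30x: [50, 128, 67, 295, 275, 18, 197]… (length divides ord_343(30)).
Cycle type of π: 21×14 + 3×16 + 1; total 31 cycles.
Σ(ℓ_i−1) = 343−31 = 312; sign = (−1)^312 = +1.
Via Zolotarev, sign(π_{30}) = (30|343) = +1.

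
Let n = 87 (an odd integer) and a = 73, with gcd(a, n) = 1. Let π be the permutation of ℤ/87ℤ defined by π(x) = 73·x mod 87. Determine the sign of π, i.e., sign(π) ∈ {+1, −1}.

Start at x=46: 46 → 52 → 55 → 13 → 79 → 25 → 85 → … (one orbit).
π_73 has 6 disjoint cycles with lengths [28, 28, 28, 1, 1, 1] on {0,…,86}.
87 − 6 = 81 transpositions; sign(π) = (−1)^81 = -1.
Via Zolotarev, sign(π_{73}) = (73|87) = -1.

-1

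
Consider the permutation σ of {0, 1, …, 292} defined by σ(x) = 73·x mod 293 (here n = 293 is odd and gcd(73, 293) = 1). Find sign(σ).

Start at x=69: 69 → 56 → 279 → 150 → 109 → 46 → 135 → … (one orbit).
π_73 has 5 disjoint cycles with lengths [73, 73, 73, 73, 1] on {0,…,292}.
293 − 5 = 288 transpositions; sign(π) = (−1)^288 = +1.
Via Zolotarev, sign(π_{73}) = (73|293) = +1.

+1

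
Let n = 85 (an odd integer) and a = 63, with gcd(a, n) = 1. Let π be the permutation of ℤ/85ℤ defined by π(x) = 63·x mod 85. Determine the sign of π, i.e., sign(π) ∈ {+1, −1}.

+1

Orbit of 57 under x↦63x: [57, 21, 48, 49, 27, 1, 63]… (length divides ord_85(63)).
Decompose π into cycles: lengths [16, 16, 16, 16, 16, 4, 1] (7 cycles, including the fixed point 0).
n − c = 85 − 7 = 78; sign = (−1)^78 = +1.
Via Zolotarev, sign(π_{63}) = (63|85) = +1.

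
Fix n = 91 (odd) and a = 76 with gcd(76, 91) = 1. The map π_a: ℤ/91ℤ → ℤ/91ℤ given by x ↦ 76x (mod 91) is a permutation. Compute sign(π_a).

Start at x=64: 64 → 41 → 22 → 34 → 36 → 6 → 1 → … (one orbit).
11 cycles of lengths [12, 12, 12, 12, 12, 12, 12, 2, 2, 2, 1].
With 11 cycles on 91 points, sign = (−1)^{91−11} = +1.

+1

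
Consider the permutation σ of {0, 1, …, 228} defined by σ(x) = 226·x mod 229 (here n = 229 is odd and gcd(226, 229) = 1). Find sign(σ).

Start at x=42: 42 → 103 → 149 → 11 → 196 → 99 → 161 → … (one orbit).
π_226 has 3 disjoint cycles with lengths [114, 114, 1] on {0,…,228}.
sign(π) = (−1)^{n − #cycles} = (−1)^{229−3} = (−1)^226 = +1.

+1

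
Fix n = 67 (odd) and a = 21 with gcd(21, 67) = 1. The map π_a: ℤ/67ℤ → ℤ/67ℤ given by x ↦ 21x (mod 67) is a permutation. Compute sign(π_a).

Trace 29: π^k(29) = [29, 6, 59, 33, 23, 14, 26] for k=0..6.
Cycle type of π: 33×2 + 1; total 3 cycles.
67 − 3 = 64 transpositions; sign(π) = (−1)^64 = +1.
Check: (21/67) = +1 by Zolotarev.

+1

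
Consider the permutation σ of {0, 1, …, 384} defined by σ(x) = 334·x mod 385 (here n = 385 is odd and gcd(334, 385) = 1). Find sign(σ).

Orbit of 334 under x↦334x: [334, 291, 174, 366, 199, 246, 159]… (length divides ord_385(334)).
Cycle type of π: 30×10 + 10×4 + 6×5 + 5×2 + 2×2 + 1; total 24 cycles.
385 − 24 = 361 transpositions; sign(π) = (−1)^361 = -1.
(334|385)_J = -1 (Zolotarev's lemma cross-check).

-1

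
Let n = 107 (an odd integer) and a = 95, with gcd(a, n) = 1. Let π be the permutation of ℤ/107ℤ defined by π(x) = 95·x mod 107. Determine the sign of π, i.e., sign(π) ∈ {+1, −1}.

-1

Trace 59: π^k(59) = [59, 41, 43, 19, 93, 61, 17] for k=0..6.
Decompose π into cycles: lengths [106, 1] (2 cycles, including the fixed point 0).
2 cycles on 107: each ℓ→(−1)^(ℓ−1), product (−1)^105 = -1.
Zolotarev: (95|107) = -1, matching the cycle-count sign.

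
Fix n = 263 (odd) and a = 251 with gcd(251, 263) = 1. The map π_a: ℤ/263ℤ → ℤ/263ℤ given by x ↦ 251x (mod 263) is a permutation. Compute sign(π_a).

Start at x=172: 172 → 40 → 46 → 237 → 49 → 201 → 218 → … (one orbit).
2 cycles of lengths [262, 1].
263 − 2 = 261 transpositions; sign(π) = (−1)^261 = -1.

-1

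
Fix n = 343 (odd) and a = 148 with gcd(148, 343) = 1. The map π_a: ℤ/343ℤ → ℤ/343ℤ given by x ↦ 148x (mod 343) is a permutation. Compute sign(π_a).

+1

Orbit of 50 under x↦148x: [50, 197, 1, 148, 295, 99, 246]… (length divides ord_343(148)).
The orbit structure of x ↦ 148x mod 343: 91 orbits of sizes [7, 7, 7, 7, 7, 7, 7, 7, 7, 7, 7, 7, 7, 7, 7, 7, 7, 7, 7, 7, 7, 7, 7, 7, 7, 7, 7, 7, 7, 7, 7, 7, 7, 7, 7, 7, 7, 7, 7, 7, 7, 7, 1, 1, 1, 1, 1, 1, 1, 1, 1, 1, 1, 1, 1, 1, 1, 1, 1, 1, 1, 1, 1, 1, 1, 1, 1, 1, 1, 1, 1, 1, 1, 1, 1, 1, 1, 1, 1, 1, 1, 1, 1, 1, 1, 1, 1, 1, 1, 1, 1].
n − c = 343 − 91 = 252; sign = (−1)^252 = +1.
The Jacobi symbol (148|343) = +1 (Zolotarev) agrees.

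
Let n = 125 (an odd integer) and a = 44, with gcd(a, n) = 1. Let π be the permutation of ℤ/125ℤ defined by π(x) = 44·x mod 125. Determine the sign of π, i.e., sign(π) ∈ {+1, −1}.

Start at x=31: 31 → 114 → 16 → 79 → 101 → 69 → 36 → … (one orbit).
Decompose π into cycles: lengths [50, 50, 10, 10, 2, 2, 1] (7 cycles, including the fixed point 0).
sign(π) = (−1)^{n − #cycles} = (−1)^{125−7} = (−1)^118 = +1.
Via Zolotarev, sign(π_{44}) = (44|125) = +1.

+1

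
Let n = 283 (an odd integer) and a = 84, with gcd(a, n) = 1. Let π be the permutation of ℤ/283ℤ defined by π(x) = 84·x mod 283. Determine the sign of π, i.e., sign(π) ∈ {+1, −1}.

-1

Start at x=8: 8 → 106 → 131 → 250 → 58 → 61 → 30 → … (one orbit).
Cycle type of π: 94×3 + 1; total 4 cycles.
sign(π) = (−1)^{n − #cycles} = (−1)^{283−4} = (−1)^279 = -1.
The Jacobi symbol (84|283) = -1 (Zolotarev) agrees.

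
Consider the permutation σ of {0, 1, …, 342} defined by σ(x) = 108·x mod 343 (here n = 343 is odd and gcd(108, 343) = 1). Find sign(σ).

-1

Orbit of 122 under x↦108x: [122, 142, 244, 284, 145, 225, 290]… (length divides ord_343(108)).
π_108 has 4 disjoint cycles with lengths [294, 42, 6, 1] on {0,…,342}.
4 cycles on 343: each ℓ→(−1)^(ℓ−1), product (−1)^339 = -1.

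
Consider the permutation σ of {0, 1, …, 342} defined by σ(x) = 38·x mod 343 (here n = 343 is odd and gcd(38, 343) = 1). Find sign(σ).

Start at x=162: 162 → 325 → 2 → 76 → 144 → 327 → 78 → … (one orbit).
4 cycles of lengths [294, 42, 6, 1].
n − c = 343 − 4 = 339; sign = (−1)^339 = -1.

-1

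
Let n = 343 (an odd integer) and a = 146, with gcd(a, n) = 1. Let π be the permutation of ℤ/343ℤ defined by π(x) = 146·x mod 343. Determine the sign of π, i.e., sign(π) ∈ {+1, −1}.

-1

Trace 295: π^k(295) = [295, 195, 1, 146, 50, 97, 99] for k=0..6.
π_146 has 46 disjoint cycles with lengths [14, 14, 14, 14, 14, 14, 14, 14, 14, 14, 14, 14, 14, 14, 14, 14, 14, 14, 14, 14, 14, 2, 2, 2, 2, 2, 2, 2, 2, 2, 2, 2, 2, 2, 2, 2, 2, 2, 2, 2, 2, 2, 2, 2, 2, 1] on {0,…,342}.
Σ(ℓ_i−1) = 343−46 = 297; sign = (−1)^297 = -1.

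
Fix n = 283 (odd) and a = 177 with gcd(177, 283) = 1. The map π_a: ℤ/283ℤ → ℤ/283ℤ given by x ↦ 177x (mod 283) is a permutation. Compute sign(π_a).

-1

Start at x=219: 219 → 275 → 282 → 106 → 84 → 152 → 19 → … (one orbit).
π_177 has 4 disjoint cycles with lengths [94, 94, 94, 1] on {0,…,282}.
Σ(ℓ_i−1) = 283−4 = 279; sign = (−1)^279 = -1.
Zolotarev: (177|283) = -1, matching the cycle-count sign.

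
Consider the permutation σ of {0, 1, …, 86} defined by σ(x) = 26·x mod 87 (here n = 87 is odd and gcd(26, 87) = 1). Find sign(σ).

+1

Trace 56: π^k(56) = [56, 64, 11, 25, 41, 22, 50] for k=0..6.
The orbit structure of x ↦ 26x mod 87: 5 orbits of sizes [28, 28, 28, 2, 1].
Σ(ℓ_i−1) = 87−5 = 82; sign = (−1)^82 = +1.
Check: (26/87) = +1 by Zolotarev.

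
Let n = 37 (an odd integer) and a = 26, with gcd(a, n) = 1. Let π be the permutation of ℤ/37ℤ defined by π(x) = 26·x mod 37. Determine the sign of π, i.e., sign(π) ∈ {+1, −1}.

Start at x=26: 26 → 10 → 1 → 26 (one orbit).
π_26 has 13 disjoint cycles with lengths [3, 3, 3, 3, 3, 3, 3, 3, 3, 3, 3, 3, 1] on {0,…,36}.
sign(π) = (−1)^{n − #cycles} = (−1)^{37−13} = (−1)^24 = +1.

+1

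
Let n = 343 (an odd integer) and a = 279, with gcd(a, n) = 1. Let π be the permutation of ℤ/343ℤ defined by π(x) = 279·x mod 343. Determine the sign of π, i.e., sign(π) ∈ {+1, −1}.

Start at x=272: 272 → 85 → 48 → 15 → 69 → 43 → 335 → … (one orbit).
Cycle type of π: 98×3 + 14×3 + 2×3 + 1; total 10 cycles.
sign(π) = (−1)^{n − #cycles} = (−1)^{343−10} = (−1)^333 = -1.
(279|343)_J = -1 (Zolotarev's lemma cross-check).

-1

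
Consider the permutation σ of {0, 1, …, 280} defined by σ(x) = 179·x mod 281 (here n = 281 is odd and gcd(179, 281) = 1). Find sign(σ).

-1

Start at x=214: 214 → 90 → 93 → 68 → 89 → 195 → 61 → … (one orbit).
Cycle lengths of π_179 on ℤ/281ℤ: [40, 40, 40, 40, 40, 40, 40, 1]; 8 cycles in total.
With 8 cycles on 281 points, sign = (−1)^{281−8} = -1.
(179|281)_J = -1 (Zolotarev's lemma cross-check).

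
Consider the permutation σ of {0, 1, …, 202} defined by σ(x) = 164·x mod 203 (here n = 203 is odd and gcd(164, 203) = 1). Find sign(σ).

+1

Start at x=104: 104 → 4 → 47 → 197 → 31 → 9 → 55 → … (one orbit).
Decompose π into cycles: lengths [84, 84, 28, 6, 1] (5 cycles, including the fixed point 0).
5 cycles on 203: each ℓ→(−1)^(ℓ−1), product (−1)^198 = +1.
Zolotarev: (164|203) = +1, matching the cycle-count sign.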